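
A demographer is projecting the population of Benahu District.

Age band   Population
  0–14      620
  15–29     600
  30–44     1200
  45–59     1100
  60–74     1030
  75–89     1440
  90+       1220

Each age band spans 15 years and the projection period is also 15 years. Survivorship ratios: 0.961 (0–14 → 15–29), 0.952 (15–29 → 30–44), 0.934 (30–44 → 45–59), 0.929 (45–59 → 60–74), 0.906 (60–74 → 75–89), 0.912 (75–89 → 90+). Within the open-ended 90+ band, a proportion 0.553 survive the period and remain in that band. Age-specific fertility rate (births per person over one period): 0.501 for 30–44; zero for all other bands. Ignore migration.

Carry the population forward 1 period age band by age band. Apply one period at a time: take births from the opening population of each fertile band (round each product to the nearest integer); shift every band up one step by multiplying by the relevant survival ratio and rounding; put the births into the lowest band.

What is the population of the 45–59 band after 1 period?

Period 1:
Births: 1200 × 0.501 = 601
15–29: 620 × 0.961 = 596
30–44: 600 × 0.952 = 571
45–59: 1200 × 0.934 = 1121
60–74: 1100 × 0.929 = 1022
75–89: 1030 × 0.906 = 933
90+: 1440 × 0.912 + 1220 × 0.553 = 1313 + 675 = 1988
Population now: 0–14=601, 15–29=596, 30–44=571, 45–59=1121, 60–74=1022, 75–89=933, 90+=1988

1121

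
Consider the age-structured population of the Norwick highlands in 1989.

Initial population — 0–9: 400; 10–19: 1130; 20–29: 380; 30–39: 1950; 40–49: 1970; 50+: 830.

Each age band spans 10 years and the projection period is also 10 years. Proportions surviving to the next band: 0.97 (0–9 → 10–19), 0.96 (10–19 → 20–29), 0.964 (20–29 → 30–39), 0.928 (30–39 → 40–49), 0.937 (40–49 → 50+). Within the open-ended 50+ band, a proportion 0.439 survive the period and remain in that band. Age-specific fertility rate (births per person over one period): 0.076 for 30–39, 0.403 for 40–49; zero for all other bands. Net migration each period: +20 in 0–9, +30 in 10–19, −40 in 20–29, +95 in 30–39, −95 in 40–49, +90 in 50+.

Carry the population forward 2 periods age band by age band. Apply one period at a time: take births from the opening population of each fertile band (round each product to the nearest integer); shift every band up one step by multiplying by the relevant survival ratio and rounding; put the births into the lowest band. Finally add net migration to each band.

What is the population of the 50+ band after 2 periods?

— Period 1 —
Births: 1950 × 0.076 = 148, 1970 × 0.403 = 794 — total 942
10–19: 400 × 0.97 = 388
20–29: 1130 × 0.96 = 1085
30–39: 380 × 0.964 = 366
40–49: 1950 × 0.928 = 1810
50+: 1970 × 0.937 + 830 × 0.439 = 1846 + 364 = 2210
Net migration: 0–9 + 20 → 962; 10–19 + 30 → 418; 20–29 − 40 → 1045; 30–39 + 95 → 461; 40–49 − 95 → 1715; 50+ + 90 → 2300
Giving 962 / 418 / 1045 / 461 / 1715 / 2300.
— Period 2 —
Births: 461 × 0.076 = 35, 1715 × 0.403 = 691 — total 726
10–19: 962 × 0.97 = 933
20–29: 418 × 0.96 = 401
30–39: 1045 × 0.964 = 1007
40–49: 461 × 0.928 = 428
50+: 1715 × 0.937 + 2300 × 0.439 = 1607 + 1010 = 2617
Net migration: 0–9 + 20 → 746; 10–19 + 30 → 963; 20–29 − 40 → 361; 30–39 + 95 → 1102; 40–49 − 95 → 333; 50+ + 90 → 2707
Giving 746 / 963 / 361 / 1102 / 333 / 2707.

2707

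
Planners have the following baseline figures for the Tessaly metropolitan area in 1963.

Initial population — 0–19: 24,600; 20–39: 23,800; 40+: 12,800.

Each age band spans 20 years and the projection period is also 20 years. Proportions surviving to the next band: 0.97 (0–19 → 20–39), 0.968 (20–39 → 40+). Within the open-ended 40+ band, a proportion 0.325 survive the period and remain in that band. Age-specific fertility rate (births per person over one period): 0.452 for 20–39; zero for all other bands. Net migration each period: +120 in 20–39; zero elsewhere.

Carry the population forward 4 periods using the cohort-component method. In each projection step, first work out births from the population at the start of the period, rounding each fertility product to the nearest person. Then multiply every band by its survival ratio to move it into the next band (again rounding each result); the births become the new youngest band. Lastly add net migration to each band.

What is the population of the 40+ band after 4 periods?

Let band 1 be 0–19 through band 3 = 40+.
Period 1:
Births: 23800 × 0.452 = 10758
Band 2: 24600 × 0.97 = 23862
Band 3: 23800 × 0.968 + 12800 × 0.325 = 23038 + 4160 = 27198
Net migration: Band 2 + 120 → 23982
End of period: [10758, 23982, 27198]
Period 2:
Births: 23982 × 0.452 = 10840
Band 2: 10758 × 0.97 = 10435
Band 3: 23982 × 0.968 + 27198 × 0.325 = 23215 + 8839 = 32054
Net migration: Band 2 + 120 → 10555
End of period: [10840, 10555, 32054]
Period 3:
Births: 10555 × 0.452 = 4771
Band 2: 10840 × 0.97 = 10515
Band 3: 10555 × 0.968 + 32054 × 0.325 = 10217 + 10418 = 20635
Net migration: Band 2 + 120 → 10635
End of period: [4771, 10635, 20635]
Period 4:
Births: 10635 × 0.452 = 4807
Band 2: 4771 × 0.97 = 4628
Band 3: 10635 × 0.968 + 20635 × 0.325 = 10295 + 6706 = 17001
Net migration: Band 2 + 120 → 4748
End of period: [4807, 4748, 17001]

17001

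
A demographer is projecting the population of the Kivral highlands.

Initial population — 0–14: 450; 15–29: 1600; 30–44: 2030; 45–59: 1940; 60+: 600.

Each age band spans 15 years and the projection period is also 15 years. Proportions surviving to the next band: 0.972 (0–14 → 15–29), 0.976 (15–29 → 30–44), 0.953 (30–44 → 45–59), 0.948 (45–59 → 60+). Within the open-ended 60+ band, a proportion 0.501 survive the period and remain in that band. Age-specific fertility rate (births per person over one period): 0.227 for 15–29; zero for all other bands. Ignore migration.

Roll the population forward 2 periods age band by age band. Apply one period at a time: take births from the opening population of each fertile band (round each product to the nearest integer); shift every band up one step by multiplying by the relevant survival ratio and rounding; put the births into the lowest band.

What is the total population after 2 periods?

5274

Period 1.
Births: 1600 × 0.227 = 363
15–29: 450 × 0.972 = 437
30–44: 1600 × 0.976 = 1562
45–59: 2030 × 0.953 = 1935
60+: 1940 × 0.948 + 600 × 0.501 = 1839 + 301 = 2140
Giving 363 / 437 / 1562 / 1935 / 2140.
Period 2.
Births: 437 × 0.227 = 99
15–29: 363 × 0.972 = 353
30–44: 437 × 0.976 = 427
45–59: 1562 × 0.953 = 1489
60+: 1935 × 0.948 + 2140 × 0.501 = 1834 + 1072 = 2906
Giving 99 / 353 / 427 / 1489 / 2906.
Total after period 2: 99 + 353 + 427 + 1489 + 2906 = 5274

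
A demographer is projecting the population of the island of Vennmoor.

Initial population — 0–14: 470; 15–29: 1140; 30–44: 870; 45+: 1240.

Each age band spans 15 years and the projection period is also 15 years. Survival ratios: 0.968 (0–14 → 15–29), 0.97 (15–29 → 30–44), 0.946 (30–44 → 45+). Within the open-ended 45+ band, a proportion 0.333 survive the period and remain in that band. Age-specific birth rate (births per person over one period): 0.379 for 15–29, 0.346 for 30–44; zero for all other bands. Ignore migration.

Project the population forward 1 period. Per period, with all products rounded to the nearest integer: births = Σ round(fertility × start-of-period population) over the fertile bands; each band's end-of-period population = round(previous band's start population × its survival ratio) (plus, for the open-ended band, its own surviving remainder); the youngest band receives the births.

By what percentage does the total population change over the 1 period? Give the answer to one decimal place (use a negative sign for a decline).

-5.1

(Groups numbered youngest = 1 to oldest = 4.)
— Period 1 —
Births: 1140 × 0.379 = 432, 870 × 0.346 = 301 ⇒ total 733
Group 2: 470 × 0.968 = 455
Group 3: 1140 × 0.97 = 1106
Group 4: 870 × 0.946 + 1240 × 0.333 = 823 + 413 = 1236
Population now: 0–14=733, 15–29=455, 30–44=1106, 45+=1236
Total: 3720 → 3530; change = -190; percentage change = -5.1%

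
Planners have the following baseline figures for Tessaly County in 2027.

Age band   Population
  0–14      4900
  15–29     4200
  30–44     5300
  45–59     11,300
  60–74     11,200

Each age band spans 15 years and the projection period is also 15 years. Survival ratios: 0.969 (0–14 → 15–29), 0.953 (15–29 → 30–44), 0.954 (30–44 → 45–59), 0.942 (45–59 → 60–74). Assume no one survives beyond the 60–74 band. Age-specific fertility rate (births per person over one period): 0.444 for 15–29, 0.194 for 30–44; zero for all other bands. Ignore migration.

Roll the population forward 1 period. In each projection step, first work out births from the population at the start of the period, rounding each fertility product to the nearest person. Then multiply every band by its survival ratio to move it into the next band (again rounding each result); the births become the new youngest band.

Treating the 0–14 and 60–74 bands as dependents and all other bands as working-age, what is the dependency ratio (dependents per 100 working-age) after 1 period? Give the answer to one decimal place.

Period 1:
Births: 4200 × 0.444 = 1865  |  5300 × 0.194 = 1028 → total 2893
15–29: 4900 × 0.969 = 4748
30–44: 4200 × 0.953 = 4003
45–59: 5300 × 0.954 = 5056
60–74: 11300 × 0.942 = 10645
End of period: [2893, 4748, 4003, 5056, 10645]
Dependents (band 0–14 + band 60–74) = 2893 + 10645 = 13538; working-age = 13807; ratio = 13538/13807 × 100 = 98.1

98.1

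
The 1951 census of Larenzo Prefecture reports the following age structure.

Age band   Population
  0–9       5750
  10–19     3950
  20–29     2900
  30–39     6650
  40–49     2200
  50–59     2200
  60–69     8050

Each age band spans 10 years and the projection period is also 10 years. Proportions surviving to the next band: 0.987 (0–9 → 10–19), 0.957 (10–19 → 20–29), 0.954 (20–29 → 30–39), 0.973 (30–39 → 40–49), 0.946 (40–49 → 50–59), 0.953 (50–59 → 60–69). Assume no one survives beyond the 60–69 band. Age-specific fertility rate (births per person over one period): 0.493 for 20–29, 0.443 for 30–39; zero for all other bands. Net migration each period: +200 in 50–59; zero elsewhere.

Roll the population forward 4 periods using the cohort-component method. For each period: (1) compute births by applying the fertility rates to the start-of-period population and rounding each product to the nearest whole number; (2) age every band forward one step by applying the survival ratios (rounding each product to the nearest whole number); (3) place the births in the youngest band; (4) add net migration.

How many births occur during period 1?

4376

Call the bands 1 to 7, youngest first.
— Period 1 —
Births: 2900 × 0.493 = 1430  |  6650 × 0.443 = 2946 → total 4376
Band 2: 5750 × 0.987 = 5675
Band 3: 3950 × 0.957 = 3780
Band 4: 2900 × 0.954 = 2767
Band 5: 6650 × 0.973 = 6470
Band 6: 2200 × 0.946 = 2081
Band 7: 2200 × 0.953 = 2097
Net migration: Band 6 + 200 → 2281
Population now: 0–9=4376, 10–19=5675, 20–29=3780, 30–39=2767, 40–49=6470, 50–59=2281, 60–69=2097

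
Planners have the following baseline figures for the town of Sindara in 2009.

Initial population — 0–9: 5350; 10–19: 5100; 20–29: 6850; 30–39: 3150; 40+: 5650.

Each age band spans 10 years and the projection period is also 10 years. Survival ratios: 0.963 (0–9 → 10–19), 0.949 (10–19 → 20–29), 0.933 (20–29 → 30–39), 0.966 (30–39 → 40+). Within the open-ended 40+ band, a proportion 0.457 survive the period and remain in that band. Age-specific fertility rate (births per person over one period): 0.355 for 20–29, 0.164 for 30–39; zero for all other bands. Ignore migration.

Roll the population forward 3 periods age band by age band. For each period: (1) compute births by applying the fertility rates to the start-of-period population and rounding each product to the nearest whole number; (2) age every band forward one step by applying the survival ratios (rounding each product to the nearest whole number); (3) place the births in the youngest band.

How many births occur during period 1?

2949

Period 1.
Births: 6850 * 0.355 = 2432  |  3150 * 0.164 = 517 → 2949
10–19: 5350 * 0.963 = 5152
20–29: 5100 * 0.949 = 4840
30–39: 6850 * 0.933 = 6391
40+: 3150 * 0.966 + 5650 * 0.457 = 3043 + 2582 = 5625
End of period: [2949, 5152, 4840, 6391, 5625]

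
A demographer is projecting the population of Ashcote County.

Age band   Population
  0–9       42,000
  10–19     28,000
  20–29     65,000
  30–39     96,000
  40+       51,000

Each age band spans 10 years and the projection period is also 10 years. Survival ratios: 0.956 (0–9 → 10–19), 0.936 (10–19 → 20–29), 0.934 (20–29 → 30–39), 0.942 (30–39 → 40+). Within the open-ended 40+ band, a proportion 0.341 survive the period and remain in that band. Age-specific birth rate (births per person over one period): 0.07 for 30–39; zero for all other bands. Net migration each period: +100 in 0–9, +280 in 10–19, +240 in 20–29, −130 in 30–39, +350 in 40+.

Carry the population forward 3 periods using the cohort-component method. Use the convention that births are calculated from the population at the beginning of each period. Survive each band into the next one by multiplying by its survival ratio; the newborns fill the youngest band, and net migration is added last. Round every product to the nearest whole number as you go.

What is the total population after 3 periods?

103949

Let band 1 be 0–9 through band 5 = 40+.
Period 1:
Births: 96000 × 0.07 = 6720
Band 2: 42000 × 0.956 = 40152
Band 3: 28000 × 0.936 = 26208
Band 4: 65000 × 0.934 = 60710
Band 5: 96000 × 0.942 + 51000 × 0.341 = 90432 + 17391 = 107823
Net migration: Band 1 + 100 → 6820; Band 2 + 280 → 40432; Band 3 + 240 → 26448; Band 4 − 130 → 60580; Band 5 + 350 → 108173
Giving 6820 / 40432 / 26448 / 60580 / 108173.
Period 2:
Births: 60580 × 0.07 = 4241
Band 2: 6820 × 0.956 = 6520
Band 3: 40432 × 0.936 = 37844
Band 4: 26448 × 0.934 = 24702
Band 5: 60580 × 0.942 + 108173 × 0.341 = 57066 + 36887 = 93953
Net migration: Band 1 + 100 → 4341; Band 2 + 280 → 6800; Band 3 + 240 → 38084; Band 4 − 130 → 24572; Band 5 + 350 → 94303
Giving 4341 / 6800 / 38084 / 24572 / 94303.
Period 3:
Births: 24572 × 0.07 = 1720
Band 2: 4341 × 0.956 = 4150
Band 3: 6800 × 0.936 = 6365
Band 4: 38084 × 0.934 = 35570
Band 5: 24572 × 0.942 + 94303 × 0.341 = 23147 + 32157 = 55304
Net migration: Band 1 + 100 → 1820; Band 2 + 280 → 4430; Band 3 + 240 → 6605; Band 4 − 130 → 35440; Band 5 + 350 → 55654
Giving 1820 / 4430 / 6605 / 35440 / 55654.
Total after period 3: 1820 + 4430 + 6605 + 35440 + 55654 = 103949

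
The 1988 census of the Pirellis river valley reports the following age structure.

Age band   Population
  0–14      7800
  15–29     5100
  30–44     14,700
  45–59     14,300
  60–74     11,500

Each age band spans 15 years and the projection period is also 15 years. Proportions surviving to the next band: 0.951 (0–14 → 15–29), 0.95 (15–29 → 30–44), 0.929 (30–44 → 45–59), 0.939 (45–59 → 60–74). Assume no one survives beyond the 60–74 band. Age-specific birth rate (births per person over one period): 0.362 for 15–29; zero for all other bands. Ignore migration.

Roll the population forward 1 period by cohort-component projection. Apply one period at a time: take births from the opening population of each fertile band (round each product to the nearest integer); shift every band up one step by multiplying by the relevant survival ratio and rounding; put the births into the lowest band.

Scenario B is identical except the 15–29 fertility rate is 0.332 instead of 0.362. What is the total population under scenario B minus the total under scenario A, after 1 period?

(Bands numbered youngest = 1 to oldest = 5.)
Period 1:
Births: 5100 * 0.362 = 1846
Band 2: 7800 * 0.951 = 7418
Band 3: 5100 * 0.95 = 4845
Band 4: 14700 * 0.929 = 13656
Band 5: 14300 * 0.939 = 13428
→ [1846, 7418, 4845, 13656, 13428]
Scenario A total after 1 period: 41193
Scenario B projection —
Period 1:
Births: 5100 * 0.332 = 1693
Band 2: 7800 * 0.951 = 7418
Band 3: 5100 * 0.95 = 4845
Band 4: 14700 * 0.929 = 13656
Band 5: 14300 * 0.939 = 13428
→ [1693, 7418, 4845, 13656, 13428]
Scenario B total after 1 period: 41040
Difference B − A = 41040 − 41193 = -153

-153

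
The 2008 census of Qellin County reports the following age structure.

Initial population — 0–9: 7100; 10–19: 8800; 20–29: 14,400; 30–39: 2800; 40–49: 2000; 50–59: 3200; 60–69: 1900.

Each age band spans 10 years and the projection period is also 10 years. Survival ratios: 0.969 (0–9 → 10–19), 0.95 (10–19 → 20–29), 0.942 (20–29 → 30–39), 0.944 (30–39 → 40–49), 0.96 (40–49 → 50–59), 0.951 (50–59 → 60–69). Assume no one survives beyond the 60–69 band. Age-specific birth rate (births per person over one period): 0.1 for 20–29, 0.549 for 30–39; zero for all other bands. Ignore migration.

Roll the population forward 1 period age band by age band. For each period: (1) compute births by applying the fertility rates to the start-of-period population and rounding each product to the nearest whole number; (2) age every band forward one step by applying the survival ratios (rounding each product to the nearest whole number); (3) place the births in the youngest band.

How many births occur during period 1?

[period 1]
Births: 14400 × 0.1 = 1440  |  2800 × 0.549 = 1537 → 2977
10–19: 7100 × 0.969 = 6880
20–29: 8800 × 0.95 = 8360
30–39: 14400 × 0.942 = 13565
40–49: 2800 × 0.944 = 2643
50–59: 2000 × 0.96 = 1920
60–69: 3200 × 0.951 = 3043
→ [2977, 6880, 8360, 13565, 2643, 1920, 3043]

2977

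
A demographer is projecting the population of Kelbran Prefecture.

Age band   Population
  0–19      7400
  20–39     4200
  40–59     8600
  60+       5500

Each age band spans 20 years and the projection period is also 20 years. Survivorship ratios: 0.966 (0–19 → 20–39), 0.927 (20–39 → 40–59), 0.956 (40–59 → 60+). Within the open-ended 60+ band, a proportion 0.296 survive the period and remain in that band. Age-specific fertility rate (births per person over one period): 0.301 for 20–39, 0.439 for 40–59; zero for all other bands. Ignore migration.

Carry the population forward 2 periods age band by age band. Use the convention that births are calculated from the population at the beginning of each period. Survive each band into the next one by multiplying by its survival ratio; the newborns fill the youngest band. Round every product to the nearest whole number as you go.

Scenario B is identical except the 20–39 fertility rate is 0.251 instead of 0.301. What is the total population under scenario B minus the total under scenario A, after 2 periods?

Call the bands 1 to 4, youngest first.
After projecting period 1:
Births: 4200 × 0.301 = 1264 ; 8600 × 0.439 = 3775 → 5039
Band 2: 7400 × 0.966 = 7148
Band 3: 4200 × 0.927 = 3893
Band 4: 8600 × 0.956 + 5500 × 0.296 = 8222 + 1628 = 9850
End of period: [5039, 7148, 3893, 9850]
After projecting period 2:
Births: 7148 × 0.301 = 2152 ; 3893 × 0.439 = 1709 → 3861
Band 2: 5039 × 0.966 = 4868
Band 3: 7148 × 0.927 = 6626
Band 4: 3893 × 0.956 + 9850 × 0.296 = 3722 + 2916 = 6638
End of period: [3861, 4868, 6626, 6638]
Scenario A total after 2 periods: 21993
Scenario B projection —
After projecting period 1:
Births: 4200 × 0.251 = 1054 ; 8600 × 0.439 = 3775 → 4829
Band 2: 7400 × 0.966 = 7148
Band 3: 4200 × 0.927 = 3893
Band 4: 8600 × 0.956 + 5500 × 0.296 = 8222 + 1628 = 9850
End of period: [4829, 7148, 3893, 9850]
After projecting period 2:
Births: 7148 × 0.251 = 1794 ; 3893 × 0.439 = 1709 → 3503
Band 2: 4829 × 0.966 = 4665
Band 3: 7148 × 0.927 = 6626
Band 4: 3893 × 0.956 + 9850 × 0.296 = 3722 + 2916 = 6638
End of period: [3503, 4665, 6626, 6638]
Scenario B total after 2 periods: 21432
Difference B − A = 21432 − 21993 = -561

-561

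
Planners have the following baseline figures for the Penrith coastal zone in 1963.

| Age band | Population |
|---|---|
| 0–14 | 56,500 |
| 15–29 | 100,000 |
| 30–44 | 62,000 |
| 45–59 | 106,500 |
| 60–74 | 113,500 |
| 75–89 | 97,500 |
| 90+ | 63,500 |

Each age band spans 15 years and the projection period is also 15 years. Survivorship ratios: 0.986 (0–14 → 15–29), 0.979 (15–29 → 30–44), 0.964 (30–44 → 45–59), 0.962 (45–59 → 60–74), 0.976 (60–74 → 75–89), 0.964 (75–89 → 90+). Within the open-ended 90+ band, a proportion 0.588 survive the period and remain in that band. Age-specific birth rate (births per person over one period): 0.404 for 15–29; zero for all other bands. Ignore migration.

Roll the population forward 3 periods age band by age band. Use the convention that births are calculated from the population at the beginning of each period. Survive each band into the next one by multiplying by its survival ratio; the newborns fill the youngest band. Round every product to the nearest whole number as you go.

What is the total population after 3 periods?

481355

Let band 1 be 0–14 through band 7 = 90+.
Period 1:
Births: 100000 * 0.404 = 40400
Band 2: 56500 * 0.986 = 55709
Band 3: 100000 * 0.979 = 97900
Band 4: 62000 * 0.964 = 59768
Band 5: 106500 * 0.962 = 102453
Band 6: 113500 * 0.976 = 110776
Band 7: 97500 * 0.964 + 63500 * 0.588 = 93990 + 37338 = 131328
Population now: 0–14=40400, 15–29=55709, 30–44=97900, 45–59=59768, 60–74=102453, 75–89=110776, 90+=131328
Period 2:
Births: 55709 * 0.404 = 22506
Band 2: 40400 * 0.986 = 39834
Band 3: 55709 * 0.979 = 54539
Band 4: 97900 * 0.964 = 94376
Band 5: 59768 * 0.962 = 57497
Band 6: 102453 * 0.976 = 99994
Band 7: 110776 * 0.964 + 131328 * 0.588 = 106788 + 77221 = 184009
Population now: 0–14=22506, 15–29=39834, 30–44=54539, 45–59=94376, 60–74=57497, 75–89=99994, 90+=184009
Period 3:
Births: 39834 * 0.404 = 16093
Band 2: 22506 * 0.986 = 22191
Band 3: 39834 * 0.979 = 38997
Band 4: 54539 * 0.964 = 52576
Band 5: 94376 * 0.962 = 90790
Band 6: 57497 * 0.976 = 56117
Band 7: 99994 * 0.964 + 184009 * 0.588 = 96394 + 108197 = 204591
Population now: 0–14=16093, 15–29=22191, 30–44=38997, 45–59=52576, 60–74=90790, 75–89=56117, 90+=204591
Total after period 3: 16093 + 22191 + 38997 + 52576 + 90790 + 56117 + 204591 = 481355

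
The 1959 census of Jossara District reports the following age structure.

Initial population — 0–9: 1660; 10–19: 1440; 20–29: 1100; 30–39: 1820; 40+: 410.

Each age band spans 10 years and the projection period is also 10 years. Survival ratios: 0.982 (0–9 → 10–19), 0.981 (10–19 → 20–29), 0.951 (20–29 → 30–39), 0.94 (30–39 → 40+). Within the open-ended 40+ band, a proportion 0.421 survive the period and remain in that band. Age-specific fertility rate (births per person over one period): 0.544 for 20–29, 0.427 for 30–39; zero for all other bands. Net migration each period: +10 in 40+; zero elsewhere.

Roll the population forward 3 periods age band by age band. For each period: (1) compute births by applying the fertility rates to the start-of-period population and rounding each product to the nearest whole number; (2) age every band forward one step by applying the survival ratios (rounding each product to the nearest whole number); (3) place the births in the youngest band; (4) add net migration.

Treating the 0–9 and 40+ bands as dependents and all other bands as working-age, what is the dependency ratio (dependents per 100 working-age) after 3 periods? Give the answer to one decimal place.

85.9

(Bands numbered youngest = 1 to oldest = 5.)
Period 1.
Births: 1100 * 0.544 = 598  |  1820 * 0.427 = 777 → total 1375
Band 2: 1660 * 0.982 = 1630
Band 3: 1440 * 0.981 = 1413
Band 4: 1100 * 0.951 = 1046
Band 5: 1820 * 0.94 + 410 * 0.421 = 1711 + 173 = 1884
Net migration: Band 5 + 10 → 1894
End of period: [1375, 1630, 1413, 1046, 1894]
Period 2.
Births: 1413 * 0.544 = 769  |  1046 * 0.427 = 447 → total 1216
Band 2: 1375 * 0.982 = 1350
Band 3: 1630 * 0.981 = 1599
Band 4: 1413 * 0.951 = 1344
Band 5: 1046 * 0.94 + 1894 * 0.421 = 983 + 797 = 1780
Net migration: Band 5 + 10 → 1790
End of period: [1216, 1350, 1599, 1344, 1790]
Period 3.
Births: 1599 * 0.544 = 870  |  1344 * 0.427 = 574 → total 1444
Band 2: 1216 * 0.982 = 1194
Band 3: 1350 * 0.981 = 1324
Band 4: 1599 * 0.951 = 1521
Band 5: 1344 * 0.94 + 1790 * 0.421 = 1263 + 754 = 2017
Net migration: Band 5 + 10 → 2027
End of period: [1444, 1194, 1324, 1521, 2027]
Dependents (band 0–9 + band 40+) = 1444 + 2027 = 3471; working-age = 4039; ratio = 3471/4039 × 100 = 85.9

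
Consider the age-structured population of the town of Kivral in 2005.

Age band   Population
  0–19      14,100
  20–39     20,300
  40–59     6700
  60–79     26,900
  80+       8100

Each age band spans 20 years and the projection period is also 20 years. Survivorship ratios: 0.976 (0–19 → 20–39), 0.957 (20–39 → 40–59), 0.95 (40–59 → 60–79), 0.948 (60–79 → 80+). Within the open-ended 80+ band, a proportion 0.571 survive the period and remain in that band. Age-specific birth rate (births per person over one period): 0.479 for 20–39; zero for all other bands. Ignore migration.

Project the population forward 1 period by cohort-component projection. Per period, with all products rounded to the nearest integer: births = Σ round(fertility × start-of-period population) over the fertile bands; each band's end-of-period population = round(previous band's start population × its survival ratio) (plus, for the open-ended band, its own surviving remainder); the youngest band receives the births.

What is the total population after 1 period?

79404

Call the groups 1 to 5, youngest first.
Period 1:
Births: 20300 × 0.479 = 9724
Group 2: 14100 × 0.976 = 13762
Group 3: 20300 × 0.957 = 19427
Group 4: 6700 × 0.95 = 6365
Group 5: 26900 × 0.948 + 8100 × 0.571 = 25501 + 4625 = 30126
→ [9724, 13762, 19427, 6365, 30126]
Total after period 1: 9724 + 13762 + 19427 + 6365 + 30126 = 79404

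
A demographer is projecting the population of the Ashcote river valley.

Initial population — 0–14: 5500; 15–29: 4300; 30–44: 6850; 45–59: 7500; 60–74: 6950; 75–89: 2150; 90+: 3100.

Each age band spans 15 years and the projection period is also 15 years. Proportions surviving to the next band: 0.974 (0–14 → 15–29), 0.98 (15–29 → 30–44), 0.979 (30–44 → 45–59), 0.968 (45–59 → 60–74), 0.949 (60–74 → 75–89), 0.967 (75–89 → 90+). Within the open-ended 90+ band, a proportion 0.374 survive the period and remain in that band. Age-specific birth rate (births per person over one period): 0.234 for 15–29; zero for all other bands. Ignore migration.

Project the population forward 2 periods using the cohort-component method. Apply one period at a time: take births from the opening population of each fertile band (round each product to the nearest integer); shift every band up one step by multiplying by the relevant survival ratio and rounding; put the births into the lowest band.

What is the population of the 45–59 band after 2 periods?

4126

— Period 1 —
Births: 4300 * 0.234 = 1006
15–29: 5500 * 0.974 = 5357
30–44: 4300 * 0.98 = 4214
45–59: 6850 * 0.979 = 6706
60–74: 7500 * 0.968 = 7260
75–89: 6950 * 0.949 = 6596
90+: 2150 * 0.967 + 3100 * 0.374 = 2079 + 1159 = 3238
Giving 1006 / 5357 / 4214 / 6706 / 7260 / 6596 / 3238.
— Period 2 —
Births: 5357 * 0.234 = 1254
15–29: 1006 * 0.974 = 980
30–44: 5357 * 0.98 = 5250
45–59: 4214 * 0.979 = 4126
60–74: 6706 * 0.968 = 6491
75–89: 7260 * 0.949 = 6890
90+: 6596 * 0.967 + 3238 * 0.374 = 6378 + 1211 = 7589
Giving 1254 / 980 / 5250 / 4126 / 6491 / 6890 / 7589.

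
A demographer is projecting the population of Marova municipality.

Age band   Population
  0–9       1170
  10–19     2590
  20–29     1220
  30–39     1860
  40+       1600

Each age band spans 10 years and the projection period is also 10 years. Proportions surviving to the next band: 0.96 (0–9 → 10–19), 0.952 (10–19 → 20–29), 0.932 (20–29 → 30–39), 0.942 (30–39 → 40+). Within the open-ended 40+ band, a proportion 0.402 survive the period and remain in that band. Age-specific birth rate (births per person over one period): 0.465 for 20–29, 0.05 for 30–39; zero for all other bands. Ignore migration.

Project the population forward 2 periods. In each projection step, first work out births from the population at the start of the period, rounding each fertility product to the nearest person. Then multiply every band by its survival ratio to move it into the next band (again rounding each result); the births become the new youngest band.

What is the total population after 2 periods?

7239

Period 1.
Births: 1220 * 0.465 = 567, 1860 * 0.05 = 93 ⇒ total 660
10–19: 1170 * 0.96 = 1123
20–29: 2590 * 0.952 = 2466
30–39: 1220 * 0.932 = 1137
40+: 1860 * 0.942 + 1600 * 0.402 = 1752 + 643 = 2395
Giving 660 / 1123 / 2466 / 1137 / 2395.
Period 2.
Births: 2466 * 0.465 = 1147, 1137 * 0.05 = 57 ⇒ total 1204
10–19: 660 * 0.96 = 634
20–29: 1123 * 0.952 = 1069
30–39: 2466 * 0.932 = 2298
40+: 1137 * 0.942 + 2395 * 0.402 = 1071 + 963 = 2034
Giving 1204 / 634 / 1069 / 2298 / 2034.
Total after period 2: 1204 + 634 + 1069 + 2298 + 2034 = 7239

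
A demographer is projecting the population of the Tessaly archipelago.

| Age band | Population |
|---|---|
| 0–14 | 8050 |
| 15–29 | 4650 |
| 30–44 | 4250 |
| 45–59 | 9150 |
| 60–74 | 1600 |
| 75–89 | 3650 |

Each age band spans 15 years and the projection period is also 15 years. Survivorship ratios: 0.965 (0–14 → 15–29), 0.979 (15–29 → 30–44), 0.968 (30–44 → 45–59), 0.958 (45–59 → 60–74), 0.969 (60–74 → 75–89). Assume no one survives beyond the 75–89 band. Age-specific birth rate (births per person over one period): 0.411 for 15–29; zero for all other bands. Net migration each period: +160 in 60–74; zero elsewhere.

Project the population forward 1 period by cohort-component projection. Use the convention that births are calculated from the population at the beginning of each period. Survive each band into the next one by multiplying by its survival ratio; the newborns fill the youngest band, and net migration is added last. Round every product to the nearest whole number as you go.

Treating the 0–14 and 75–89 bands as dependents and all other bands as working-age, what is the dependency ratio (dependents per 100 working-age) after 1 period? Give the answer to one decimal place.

13.6

Numbering the bands 1..6 from youngest to oldest:
— Period 1 —
Births: 4650 × 0.411 = 1911
Band 2: 8050 × 0.965 = 7768
Band 3: 4650 × 0.979 = 4552
Band 4: 4250 × 0.968 = 4114
Band 5: 9150 × 0.958 = 8766
Band 6: 1600 × 0.969 = 1550
Net migration: Band 5 + 160 → 8926
→ [1911, 7768, 4552, 4114, 8926, 1550]
Dependents (band 0–14 + band 75–89) = 1911 + 1550 = 3461; working-age = 25360; ratio = 3461/25360 × 100 = 13.6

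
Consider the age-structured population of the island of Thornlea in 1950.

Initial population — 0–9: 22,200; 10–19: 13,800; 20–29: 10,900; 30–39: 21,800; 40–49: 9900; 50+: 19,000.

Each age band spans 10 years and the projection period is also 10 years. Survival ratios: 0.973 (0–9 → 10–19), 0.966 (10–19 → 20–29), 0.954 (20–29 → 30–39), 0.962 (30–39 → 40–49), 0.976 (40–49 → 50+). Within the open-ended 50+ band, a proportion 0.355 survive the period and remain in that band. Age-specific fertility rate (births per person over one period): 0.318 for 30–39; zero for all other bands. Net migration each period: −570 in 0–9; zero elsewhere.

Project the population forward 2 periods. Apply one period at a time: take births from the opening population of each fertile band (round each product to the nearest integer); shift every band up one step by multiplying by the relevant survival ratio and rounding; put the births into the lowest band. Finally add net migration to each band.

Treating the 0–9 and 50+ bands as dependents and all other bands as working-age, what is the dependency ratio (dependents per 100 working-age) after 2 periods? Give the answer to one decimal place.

Period 1.
Births: 21800 × 0.318 = 6932
10–19: 22200 × 0.973 = 21601
20–29: 13800 × 0.966 = 13331
30–39: 10900 × 0.954 = 10399
40–49: 21800 × 0.962 = 20972
50+: 9900 × 0.976 + 19000 × 0.355 = 9662 + 6745 = 16407
Net migration: 0–9 − 570 → 6362
Population now: 0–9=6362, 10–19=21601, 20–29=13331, 30–39=10399, 40–49=20972, 50+=16407
Period 2.
Births: 10399 × 0.318 = 3307
10–19: 6362 × 0.973 = 6190
20–29: 21601 × 0.966 = 20867
30–39: 13331 × 0.954 = 12718
40–49: 10399 × 0.962 = 10004
50+: 20972 × 0.976 + 16407 × 0.355 = 20469 + 5824 = 26293
Net migration: 0–9 − 570 → 2737
Population now: 0–9=2737, 10–19=6190, 20–29=20867, 30–39=12718, 40–49=10004, 50+=26293
Dependents (band 0–9 + band 50+) = 2737 + 26293 = 29030; working-age = 49779; ratio = 29030/49779 × 100 = 58.3

58.3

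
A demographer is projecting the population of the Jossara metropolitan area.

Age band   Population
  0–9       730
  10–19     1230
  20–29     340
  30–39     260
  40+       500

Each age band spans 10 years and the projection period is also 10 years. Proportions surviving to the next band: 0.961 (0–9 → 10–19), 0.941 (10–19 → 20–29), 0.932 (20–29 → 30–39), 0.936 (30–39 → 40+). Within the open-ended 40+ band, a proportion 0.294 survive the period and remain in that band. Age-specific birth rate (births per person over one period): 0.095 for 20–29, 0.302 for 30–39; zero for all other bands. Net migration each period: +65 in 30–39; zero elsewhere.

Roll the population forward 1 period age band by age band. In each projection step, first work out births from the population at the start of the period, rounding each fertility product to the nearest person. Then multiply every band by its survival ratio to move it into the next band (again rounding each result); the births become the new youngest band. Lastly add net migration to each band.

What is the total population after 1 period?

2742

Numbering the groups 1..5 from youngest to oldest:
After projecting period 1:
Births: 340 × 0.095 = 32 ; 260 × 0.302 = 79 → 111
Group 2: 730 × 0.961 = 702
Group 3: 1230 × 0.941 = 1157
Group 4: 340 × 0.932 = 317
Group 5: 260 × 0.936 + 500 × 0.294 = 243 + 147 = 390
Net migration: Group 4 + 65 → 382
Population now: 0–9=111, 10–19=702, 20–29=1157, 30–39=382, 40+=390
Total after period 1: 111 + 702 + 1157 + 382 + 390 = 2742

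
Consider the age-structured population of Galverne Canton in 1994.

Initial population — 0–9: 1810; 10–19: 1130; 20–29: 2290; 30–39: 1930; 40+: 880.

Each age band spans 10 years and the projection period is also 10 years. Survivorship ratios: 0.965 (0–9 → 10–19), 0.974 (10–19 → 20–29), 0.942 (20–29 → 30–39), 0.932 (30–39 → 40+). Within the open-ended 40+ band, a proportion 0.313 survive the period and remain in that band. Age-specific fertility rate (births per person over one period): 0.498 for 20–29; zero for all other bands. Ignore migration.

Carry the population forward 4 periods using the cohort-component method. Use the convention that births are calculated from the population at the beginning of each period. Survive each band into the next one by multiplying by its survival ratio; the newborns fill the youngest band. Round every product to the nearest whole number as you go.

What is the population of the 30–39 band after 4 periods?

1009

— Period 1 —
Births: 2290 × 0.498 = 1140
10–19: 1810 × 0.965 = 1747
20–29: 1130 × 0.974 = 1101
30–39: 2290 × 0.942 = 2157
40+: 1930 × 0.932 + 880 × 0.313 = 1799 + 275 = 2074
Giving 1140 / 1747 / 1101 / 2157 / 2074.
— Period 2 —
Births: 1101 × 0.498 = 548
10–19: 1140 × 0.965 = 1100
20–29: 1747 × 0.974 = 1702
30–39: 1101 × 0.942 = 1037
40+: 2157 × 0.932 + 2074 × 0.313 = 2010 + 649 = 2659
Giving 548 / 1100 / 1702 / 1037 / 2659.
— Period 3 —
Births: 1702 × 0.498 = 848
10–19: 548 × 0.965 = 529
20–29: 1100 × 0.974 = 1071
30–39: 1702 × 0.942 = 1603
40+: 1037 × 0.932 + 2659 × 0.313 = 966 + 832 = 1798
Giving 848 / 529 / 1071 / 1603 / 1798.
— Period 4 —
Births: 1071 × 0.498 = 533
10–19: 848 × 0.965 = 818
20–29: 529 × 0.974 = 515
30–39: 1071 × 0.942 = 1009
40+: 1603 × 0.932 + 1798 × 0.313 = 1494 + 563 = 2057
Giving 533 / 818 / 515 / 1009 / 2057.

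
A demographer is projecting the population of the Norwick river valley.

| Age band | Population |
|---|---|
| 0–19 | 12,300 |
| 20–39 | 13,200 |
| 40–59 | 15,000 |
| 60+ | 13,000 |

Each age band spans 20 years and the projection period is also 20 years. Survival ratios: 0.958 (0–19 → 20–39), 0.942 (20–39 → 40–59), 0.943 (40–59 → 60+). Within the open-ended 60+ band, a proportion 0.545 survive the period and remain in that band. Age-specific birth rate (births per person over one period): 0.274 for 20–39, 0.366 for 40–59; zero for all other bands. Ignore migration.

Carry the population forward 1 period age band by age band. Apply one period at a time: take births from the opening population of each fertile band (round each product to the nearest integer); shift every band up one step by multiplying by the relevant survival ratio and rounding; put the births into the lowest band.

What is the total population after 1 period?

Period 1:
Births: 13200 × 0.274 = 3617  |  15000 × 0.366 = 5490 ⇒ total 9107
20–39: 12300 × 0.958 = 11783
40–59: 13200 × 0.942 = 12434
60+: 15000 × 0.943 + 13000 × 0.545 = 14145 + 7085 = 21230
End of period: [9107, 11783, 12434, 21230]
Total after period 1: 9107 + 11783 + 12434 + 21230 = 54554

54554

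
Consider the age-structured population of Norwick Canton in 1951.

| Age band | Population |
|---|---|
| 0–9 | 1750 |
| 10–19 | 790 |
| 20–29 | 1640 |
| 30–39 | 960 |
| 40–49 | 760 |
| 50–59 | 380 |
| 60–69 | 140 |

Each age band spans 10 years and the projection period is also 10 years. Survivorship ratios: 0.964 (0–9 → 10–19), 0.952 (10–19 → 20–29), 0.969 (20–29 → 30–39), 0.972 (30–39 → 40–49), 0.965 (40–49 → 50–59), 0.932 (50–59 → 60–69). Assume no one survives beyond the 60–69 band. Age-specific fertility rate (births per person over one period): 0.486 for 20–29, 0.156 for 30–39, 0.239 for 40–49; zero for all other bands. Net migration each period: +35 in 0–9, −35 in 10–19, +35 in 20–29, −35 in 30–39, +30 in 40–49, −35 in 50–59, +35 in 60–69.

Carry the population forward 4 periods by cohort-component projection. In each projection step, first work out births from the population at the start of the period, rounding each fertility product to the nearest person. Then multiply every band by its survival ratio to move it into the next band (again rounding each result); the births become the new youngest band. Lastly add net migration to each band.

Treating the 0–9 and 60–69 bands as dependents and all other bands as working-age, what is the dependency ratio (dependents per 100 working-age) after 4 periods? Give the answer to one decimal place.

— Period 1 —
Births: 1640 * 0.486 = 797, 960 * 0.156 = 150, 760 * 0.239 = 182 → total 1129
10–19: 1750 * 0.964 = 1687
20–29: 790 * 0.952 = 752
30–39: 1640 * 0.969 = 1589
40–49: 960 * 0.972 = 933
50–59: 760 * 0.965 = 733
60–69: 380 * 0.932 = 354
Net migration: 0–9 + 35 → 1164; 10–19 − 35 → 1652; 20–29 + 35 → 787; 30–39 − 35 → 1554; 40–49 + 30 → 963; 50–59 − 35 → 698; 60–69 + 35 → 389
→ [1164, 1652, 787, 1554, 963, 698, 389]
— Period 2 —
Births: 787 * 0.486 = 382, 1554 * 0.156 = 242, 963 * 0.239 = 230 → total 854
10–19: 1164 * 0.964 = 1122
20–29: 1652 * 0.952 = 1573
30–39: 787 * 0.969 = 763
40–49: 1554 * 0.972 = 1510
50–59: 963 * 0.965 = 929
60–69: 698 * 0.932 = 651
Net migration: 0–9 + 35 → 889; 10–19 − 35 → 1087; 20–29 + 35 → 1608; 30–39 − 35 → 728; 40–49 + 30 → 1540; 50–59 − 35 → 894; 60–69 + 35 → 686
→ [889, 1087, 1608, 728, 1540, 894, 686]
— Period 3 —
Births: 1608 * 0.486 = 781, 728 * 0.156 = 114, 1540 * 0.239 = 368 → total 1263
10–19: 889 * 0.964 = 857
20–29: 1087 * 0.952 = 1035
30–39: 1608 * 0.969 = 1558
40–49: 728 * 0.972 = 708
50–59: 1540 * 0.965 = 1486
60–69: 894 * 0.932 = 833
Net migration: 0–9 + 35 → 1298; 10–19 − 35 → 822; 20–29 + 35 → 1070; 30–39 − 35 → 1523; 40–49 + 30 → 738; 50–59 − 35 → 1451; 60–69 + 35 → 868
→ [1298, 822, 1070, 1523, 738, 1451, 868]
— Period 4 —
Births: 1070 * 0.486 = 520, 1523 * 0.156 = 238, 738 * 0.239 = 176 → total 934
10–19: 1298 * 0.964 = 1251
20–29: 822 * 0.952 = 783
30–39: 1070 * 0.969 = 1037
40–49: 1523 * 0.972 = 1480
50–59: 738 * 0.965 = 712
60–69: 1451 * 0.932 = 1352
Net migration: 0–9 + 35 → 969; 10–19 − 35 → 1216; 20–29 + 35 → 818; 30–39 − 35 → 1002; 40–49 + 30 → 1510; 50–59 − 35 → 677; 60–69 + 35 → 1387
→ [969, 1216, 818, 1002, 1510, 677, 1387]
Dependents (band 0–9 + band 60–69) = 969 + 1387 = 2356; working-age = 5223; ratio = 2356/5223 × 100 = 45.1

45.1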